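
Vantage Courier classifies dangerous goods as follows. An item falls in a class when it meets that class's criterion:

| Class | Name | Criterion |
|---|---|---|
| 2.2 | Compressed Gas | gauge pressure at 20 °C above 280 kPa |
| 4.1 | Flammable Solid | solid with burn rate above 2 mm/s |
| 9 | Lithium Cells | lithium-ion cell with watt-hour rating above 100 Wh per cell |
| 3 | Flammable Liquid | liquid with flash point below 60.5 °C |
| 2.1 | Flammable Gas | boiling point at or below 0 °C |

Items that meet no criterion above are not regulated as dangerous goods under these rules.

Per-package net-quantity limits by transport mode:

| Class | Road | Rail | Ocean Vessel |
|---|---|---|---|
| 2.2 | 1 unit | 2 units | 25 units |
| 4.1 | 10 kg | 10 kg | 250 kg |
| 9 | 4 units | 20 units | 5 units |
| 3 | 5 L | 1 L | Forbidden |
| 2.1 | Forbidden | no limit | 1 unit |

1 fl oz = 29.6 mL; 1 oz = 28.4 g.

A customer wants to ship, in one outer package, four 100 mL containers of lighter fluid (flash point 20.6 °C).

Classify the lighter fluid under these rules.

Lighter fluid: flash point 20.6 °C < 60.5 °C → Class 3 (Flammable Liquid).

Class 3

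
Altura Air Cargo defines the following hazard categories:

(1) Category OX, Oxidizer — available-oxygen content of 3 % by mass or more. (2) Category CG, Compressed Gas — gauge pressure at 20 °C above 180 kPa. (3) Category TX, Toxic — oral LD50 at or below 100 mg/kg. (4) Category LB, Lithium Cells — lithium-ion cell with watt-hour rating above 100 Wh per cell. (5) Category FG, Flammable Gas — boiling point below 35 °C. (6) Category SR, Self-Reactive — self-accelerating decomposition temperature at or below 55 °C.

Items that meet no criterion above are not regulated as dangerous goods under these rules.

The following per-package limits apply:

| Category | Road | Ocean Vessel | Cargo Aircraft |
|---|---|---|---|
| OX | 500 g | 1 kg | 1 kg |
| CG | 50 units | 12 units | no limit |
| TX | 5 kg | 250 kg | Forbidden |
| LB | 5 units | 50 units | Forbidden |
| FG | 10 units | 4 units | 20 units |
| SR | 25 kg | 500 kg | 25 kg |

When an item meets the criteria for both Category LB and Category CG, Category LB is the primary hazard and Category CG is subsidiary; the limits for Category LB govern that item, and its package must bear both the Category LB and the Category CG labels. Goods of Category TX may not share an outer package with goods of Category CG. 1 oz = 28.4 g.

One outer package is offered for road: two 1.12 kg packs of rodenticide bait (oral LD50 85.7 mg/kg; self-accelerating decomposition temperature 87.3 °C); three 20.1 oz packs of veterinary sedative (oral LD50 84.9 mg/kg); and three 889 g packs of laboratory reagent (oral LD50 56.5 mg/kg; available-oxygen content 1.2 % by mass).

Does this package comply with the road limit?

Oral LD50 85.7 mg/kg meets the Category TX criterion (Toxic), so the rodenticide bait is Category TX.
Veterinary sedative: oral LD50 84.9 mg/kg ≤ 100 mg/kg → Category TX (Toxic).
Oral LD50 56.5 mg/kg meets the Category TX criterion (Toxic), so the laboratory reagent is Category TX.
Category TX net quantity: (two 1.12 kg packs = 2.24 kg) + (three 20.1 oz packs = 1712.52 g) + (three 889 g packs = 2.667 kg) = 6619.52 g.
6619.52 g > 5 kg (road limit, Category TX) — over the limit.

No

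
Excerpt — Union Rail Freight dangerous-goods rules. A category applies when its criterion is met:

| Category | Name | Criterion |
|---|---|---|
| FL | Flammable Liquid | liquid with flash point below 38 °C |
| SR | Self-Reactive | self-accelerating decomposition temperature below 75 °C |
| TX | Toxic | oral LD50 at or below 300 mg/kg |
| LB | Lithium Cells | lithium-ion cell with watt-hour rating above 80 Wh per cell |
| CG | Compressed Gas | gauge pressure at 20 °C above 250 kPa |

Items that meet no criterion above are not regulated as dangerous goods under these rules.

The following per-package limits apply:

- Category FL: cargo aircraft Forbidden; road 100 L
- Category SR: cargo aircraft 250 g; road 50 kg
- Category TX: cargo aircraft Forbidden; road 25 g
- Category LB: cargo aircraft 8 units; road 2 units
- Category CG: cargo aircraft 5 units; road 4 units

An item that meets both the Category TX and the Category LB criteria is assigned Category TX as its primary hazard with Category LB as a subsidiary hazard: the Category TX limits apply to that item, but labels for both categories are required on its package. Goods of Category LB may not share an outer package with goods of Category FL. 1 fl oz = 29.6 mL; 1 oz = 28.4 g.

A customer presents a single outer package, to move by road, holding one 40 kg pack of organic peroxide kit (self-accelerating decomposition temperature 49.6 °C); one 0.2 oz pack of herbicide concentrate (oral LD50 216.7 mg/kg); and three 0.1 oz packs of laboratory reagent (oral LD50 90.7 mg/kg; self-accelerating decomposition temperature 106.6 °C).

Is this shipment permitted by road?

Yes

Organic peroxide kit: self-accelerating decomposition temperature 49.6 °C < 75 °C → Category SR (Self-Reactive).
Herbicide concentrate: oral LD50 216.7 mg/kg ≤ 300 mg/kg → Category TX (Toxic).
With oral LD50 90.7 mg/kg (≤ 300 mg/kg), the laboratory reagent falls in Category TX.
Total Category TX: (one 0.2 oz pack = 5.68 g) + (three 0.1 oz packs = 8.52 g) = 14.2 g.
14.2 g ≤ 25 g (road limit, Category TX) — within limit.
Category SR quantity: 40 kg.
40 kg ≤ 50 kg (road limit, Category SR) — within limit.
The segregation rule (Category LB with Category FL) does not apply to Category TX with Category SR.
Every hazard category is within its road limit and no segregation rule is violated.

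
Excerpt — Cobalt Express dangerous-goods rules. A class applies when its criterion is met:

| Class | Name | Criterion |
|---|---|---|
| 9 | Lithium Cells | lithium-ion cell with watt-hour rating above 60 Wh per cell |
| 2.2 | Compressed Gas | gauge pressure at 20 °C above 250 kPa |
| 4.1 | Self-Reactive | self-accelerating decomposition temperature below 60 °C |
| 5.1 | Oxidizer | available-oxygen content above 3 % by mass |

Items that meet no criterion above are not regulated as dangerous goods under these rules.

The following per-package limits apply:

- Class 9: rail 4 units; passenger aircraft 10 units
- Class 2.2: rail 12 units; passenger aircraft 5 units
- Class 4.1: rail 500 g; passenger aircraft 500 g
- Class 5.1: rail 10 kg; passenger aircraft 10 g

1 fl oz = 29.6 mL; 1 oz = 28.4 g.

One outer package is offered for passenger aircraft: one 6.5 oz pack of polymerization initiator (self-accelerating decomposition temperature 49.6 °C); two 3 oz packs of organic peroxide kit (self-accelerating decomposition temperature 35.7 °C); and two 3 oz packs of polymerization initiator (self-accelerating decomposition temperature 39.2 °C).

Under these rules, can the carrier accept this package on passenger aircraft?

No

Polymerization initiator: self-accelerating decomposition temperature 49.6 °C < 60 °C → Class 4.1 (Self-Reactive).
Organic peroxide kit: self-accelerating decomposition temperature 35.7 °C < 60 °C → Class 4.1 (Self-Reactive).
Polymerization initiator: self-accelerating decomposition temperature 39.2 °C < 60 °C → Class 4.1 (Self-Reactive).
Class 4.1 net quantity: (one 6.5 oz pack = 184.6 g) + (two 3 oz packs = 170.4 g) + (two 3 oz packs = 170.4 g) = 525.4 g.
525.4 g exceeds the passenger aircraft limit of 500 g for Class 4.1.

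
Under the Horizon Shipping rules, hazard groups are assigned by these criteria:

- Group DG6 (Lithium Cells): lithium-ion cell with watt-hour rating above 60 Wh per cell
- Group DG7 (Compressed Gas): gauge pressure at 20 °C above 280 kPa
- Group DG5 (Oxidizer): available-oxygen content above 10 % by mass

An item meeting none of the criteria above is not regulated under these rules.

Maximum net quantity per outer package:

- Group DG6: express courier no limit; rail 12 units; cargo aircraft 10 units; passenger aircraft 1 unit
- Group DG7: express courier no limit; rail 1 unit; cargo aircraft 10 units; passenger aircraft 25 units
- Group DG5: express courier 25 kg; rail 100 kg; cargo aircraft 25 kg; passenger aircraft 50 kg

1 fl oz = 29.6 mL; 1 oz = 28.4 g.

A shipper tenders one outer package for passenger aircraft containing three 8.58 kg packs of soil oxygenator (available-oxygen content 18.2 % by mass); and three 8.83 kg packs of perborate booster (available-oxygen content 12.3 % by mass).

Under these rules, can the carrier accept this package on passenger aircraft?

No

With available-oxygen content 18.2 % by mass (> 10 % by mass), the soil oxygenator falls in Group DG5.
The perborate booster has available-oxygen content 12.3 % by mass, which is > 10 % by mass, so it is Group DG5 (Oxidizer).
Total Group DG5: (three 8.58 kg packs = 25.74 kg) + (three 8.83 kg packs = 26.49 kg) = 52.23 kg.
52.23 kg exceeds the passenger aircraft limit of 50 kg for Group DG5.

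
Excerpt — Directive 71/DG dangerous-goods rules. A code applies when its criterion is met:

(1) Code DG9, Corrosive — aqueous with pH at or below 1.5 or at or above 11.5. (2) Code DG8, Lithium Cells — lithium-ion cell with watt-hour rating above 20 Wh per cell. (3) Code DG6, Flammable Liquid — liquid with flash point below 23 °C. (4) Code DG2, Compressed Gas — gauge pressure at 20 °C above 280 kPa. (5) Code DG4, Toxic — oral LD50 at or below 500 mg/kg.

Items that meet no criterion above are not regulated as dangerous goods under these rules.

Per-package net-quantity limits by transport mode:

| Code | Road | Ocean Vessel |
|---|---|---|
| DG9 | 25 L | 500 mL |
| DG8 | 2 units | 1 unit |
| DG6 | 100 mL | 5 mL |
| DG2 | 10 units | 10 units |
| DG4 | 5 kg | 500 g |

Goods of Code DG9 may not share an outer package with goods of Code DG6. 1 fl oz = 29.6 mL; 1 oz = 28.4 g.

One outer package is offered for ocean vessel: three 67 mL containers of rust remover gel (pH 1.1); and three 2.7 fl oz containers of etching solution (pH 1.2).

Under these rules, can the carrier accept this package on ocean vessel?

Yes

Rust remover gel: pH 1.1 ≤ 1.5 → Code DG9 (Corrosive).
Etching solution: pH 1.2 ≤ 1.5 → Code DG9 (Corrosive).
Total Code DG9: (three 67 mL containers = 201 mL) + (three 2.7 fl oz containers = 239.76 mL) = 440.76 mL.
That is within the Code DG9 ocean vessel limit of 500 mL.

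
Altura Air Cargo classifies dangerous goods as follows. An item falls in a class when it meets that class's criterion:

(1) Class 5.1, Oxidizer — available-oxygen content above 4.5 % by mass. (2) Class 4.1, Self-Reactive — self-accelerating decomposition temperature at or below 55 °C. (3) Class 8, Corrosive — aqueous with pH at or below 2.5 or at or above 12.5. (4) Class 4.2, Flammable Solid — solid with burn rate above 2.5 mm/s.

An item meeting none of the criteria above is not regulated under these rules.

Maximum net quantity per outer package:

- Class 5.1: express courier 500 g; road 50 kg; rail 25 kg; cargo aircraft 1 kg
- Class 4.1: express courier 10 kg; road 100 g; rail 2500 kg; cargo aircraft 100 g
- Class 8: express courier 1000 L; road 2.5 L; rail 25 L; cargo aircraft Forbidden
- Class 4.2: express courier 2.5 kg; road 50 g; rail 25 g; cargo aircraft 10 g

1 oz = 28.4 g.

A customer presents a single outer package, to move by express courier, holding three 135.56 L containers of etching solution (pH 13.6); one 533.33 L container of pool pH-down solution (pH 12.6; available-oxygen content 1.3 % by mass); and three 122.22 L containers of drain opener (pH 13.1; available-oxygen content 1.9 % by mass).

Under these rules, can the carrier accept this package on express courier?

pH 13.6 meets the Class 8 criterion (Corrosive), so the etching solution is Class 8.
With pH 12.6 (≥ 12.5), the pool pH-down solution falls in Class 8.
pH 13.1 meets the Class 8 criterion (Corrosive), so the drain opener is Class 8.
Total Class 8: (three 135.56 L containers = 406.68 L) + 533.33 L + (three 122.22 L containers = 366.66 L) = 1306.67 L.
That exceeds the Class 8 express courier limit of 1000 L.

No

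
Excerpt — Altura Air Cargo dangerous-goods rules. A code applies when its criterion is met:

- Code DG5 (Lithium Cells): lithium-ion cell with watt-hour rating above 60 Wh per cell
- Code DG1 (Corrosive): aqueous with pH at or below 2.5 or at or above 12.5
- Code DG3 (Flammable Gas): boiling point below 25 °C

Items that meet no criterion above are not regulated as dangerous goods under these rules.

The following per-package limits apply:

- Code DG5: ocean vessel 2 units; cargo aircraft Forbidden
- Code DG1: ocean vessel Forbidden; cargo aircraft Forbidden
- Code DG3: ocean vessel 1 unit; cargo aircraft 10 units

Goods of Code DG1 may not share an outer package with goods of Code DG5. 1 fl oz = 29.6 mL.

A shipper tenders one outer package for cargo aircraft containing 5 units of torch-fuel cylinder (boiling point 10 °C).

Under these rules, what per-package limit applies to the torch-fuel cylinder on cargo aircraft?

10 units

The torch-fuel cylinder has boiling point 10 °C, which is < 25 °C, so it is Code DG3 (Flammable Gas).
The cargo aircraft limit for Code DG3 is 10 units.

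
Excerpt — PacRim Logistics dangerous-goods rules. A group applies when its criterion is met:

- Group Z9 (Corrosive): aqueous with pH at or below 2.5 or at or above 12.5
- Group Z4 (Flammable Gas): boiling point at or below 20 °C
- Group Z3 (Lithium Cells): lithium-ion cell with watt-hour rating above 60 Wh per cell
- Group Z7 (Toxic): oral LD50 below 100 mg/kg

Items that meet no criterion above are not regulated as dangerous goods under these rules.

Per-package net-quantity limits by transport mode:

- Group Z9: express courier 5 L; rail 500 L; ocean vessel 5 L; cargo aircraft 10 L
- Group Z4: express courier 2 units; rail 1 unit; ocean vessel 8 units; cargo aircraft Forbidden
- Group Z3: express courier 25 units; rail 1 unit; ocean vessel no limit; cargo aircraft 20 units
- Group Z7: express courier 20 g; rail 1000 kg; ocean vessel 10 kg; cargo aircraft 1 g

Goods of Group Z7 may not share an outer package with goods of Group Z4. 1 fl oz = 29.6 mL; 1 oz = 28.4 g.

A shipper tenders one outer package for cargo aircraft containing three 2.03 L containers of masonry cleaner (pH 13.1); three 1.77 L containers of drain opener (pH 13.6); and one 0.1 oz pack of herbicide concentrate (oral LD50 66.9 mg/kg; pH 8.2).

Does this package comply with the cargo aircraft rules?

No

With pH 13.1 (≥ 12.5), the masonry cleaner falls in Group Z9.
The drain opener has pH 13.6, which is ≥ 12.5, so it is Group Z9 (Corrosive).
With oral LD50 66.9 mg/kg (< 100 mg/kg), the herbicide concentrate falls in Group Z7.
Total Group Z9: (three 2.03 L containers = 6.09 L) + (three 1.77 L containers = 5.31 L) = 11.4 L.
That exceeds the Group Z9 cargo aircraft limit of 10 L.
Group Z7 quantity: one 0.1 oz pack = 2.84 g.
2.84 g exceeds the cargo aircraft limit of 1 g for Group Z7.
The segregation rule (Group Z7 with Group Z4) does not apply to Group Z9 with Group Z7.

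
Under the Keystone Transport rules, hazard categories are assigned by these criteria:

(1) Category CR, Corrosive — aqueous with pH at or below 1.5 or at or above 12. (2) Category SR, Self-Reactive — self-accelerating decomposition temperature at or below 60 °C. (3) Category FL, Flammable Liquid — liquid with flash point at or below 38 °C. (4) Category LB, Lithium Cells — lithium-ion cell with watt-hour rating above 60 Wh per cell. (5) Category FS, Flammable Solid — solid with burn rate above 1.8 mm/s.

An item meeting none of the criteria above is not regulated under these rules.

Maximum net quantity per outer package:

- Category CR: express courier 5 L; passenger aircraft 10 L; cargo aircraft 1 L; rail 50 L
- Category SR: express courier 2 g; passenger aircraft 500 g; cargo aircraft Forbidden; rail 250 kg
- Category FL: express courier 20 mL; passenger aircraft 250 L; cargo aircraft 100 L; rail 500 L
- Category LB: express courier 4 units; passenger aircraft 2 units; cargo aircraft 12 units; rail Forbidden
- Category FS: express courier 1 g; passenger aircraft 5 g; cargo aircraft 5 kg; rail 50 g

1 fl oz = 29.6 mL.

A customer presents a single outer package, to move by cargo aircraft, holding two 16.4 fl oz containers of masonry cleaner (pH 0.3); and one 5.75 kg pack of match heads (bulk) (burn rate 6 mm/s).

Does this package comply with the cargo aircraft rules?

pH 0.3 meets the Category CR criterion (Corrosive), so the masonry cleaner is Category CR.
With burn rate 6 mm/s (> 1.8 mm/s), the match heads (bulk) fall in Category FS.
Category FS quantity: 5.75 kg.
5.75 kg > 5 kg (cargo aircraft limit, Category FS) — over the limit.
Category CR quantity: two 16.4 fl oz containers = 970.88 mL.
That is within the Category CR cargo aircraft limit of 1 L.

No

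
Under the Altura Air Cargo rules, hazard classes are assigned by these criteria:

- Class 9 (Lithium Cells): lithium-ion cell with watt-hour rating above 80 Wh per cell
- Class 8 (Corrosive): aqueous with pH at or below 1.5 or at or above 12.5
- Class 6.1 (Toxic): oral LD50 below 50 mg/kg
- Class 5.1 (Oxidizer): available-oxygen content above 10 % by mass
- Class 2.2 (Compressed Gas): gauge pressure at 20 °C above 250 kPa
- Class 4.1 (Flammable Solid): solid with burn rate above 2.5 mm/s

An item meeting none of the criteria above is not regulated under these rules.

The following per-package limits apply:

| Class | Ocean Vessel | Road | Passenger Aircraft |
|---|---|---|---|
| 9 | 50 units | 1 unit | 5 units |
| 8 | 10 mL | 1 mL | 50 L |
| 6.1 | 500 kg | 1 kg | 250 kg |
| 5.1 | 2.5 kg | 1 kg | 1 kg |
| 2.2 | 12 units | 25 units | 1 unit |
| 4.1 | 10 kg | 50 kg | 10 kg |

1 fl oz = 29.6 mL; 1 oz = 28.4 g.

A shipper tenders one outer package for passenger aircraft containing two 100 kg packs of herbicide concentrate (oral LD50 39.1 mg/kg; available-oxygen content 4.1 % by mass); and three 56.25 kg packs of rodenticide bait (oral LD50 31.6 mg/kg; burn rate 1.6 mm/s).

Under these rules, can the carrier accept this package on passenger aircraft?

Herbicide concentrate: oral LD50 39.1 mg/kg < 50 mg/kg → Class 6.1 (Toxic).
Oral LD50 31.6 mg/kg meets the Class 6.1 criterion (Toxic), so the rodenticide bait is Class 6.1.
Total Class 6.1: (two 100 kg packs = 200 kg) + (three 56.25 kg packs = 168.75 kg) = 368.75 kg.
That exceeds the Class 6.1 passenger aircraft limit of 250 kg.

No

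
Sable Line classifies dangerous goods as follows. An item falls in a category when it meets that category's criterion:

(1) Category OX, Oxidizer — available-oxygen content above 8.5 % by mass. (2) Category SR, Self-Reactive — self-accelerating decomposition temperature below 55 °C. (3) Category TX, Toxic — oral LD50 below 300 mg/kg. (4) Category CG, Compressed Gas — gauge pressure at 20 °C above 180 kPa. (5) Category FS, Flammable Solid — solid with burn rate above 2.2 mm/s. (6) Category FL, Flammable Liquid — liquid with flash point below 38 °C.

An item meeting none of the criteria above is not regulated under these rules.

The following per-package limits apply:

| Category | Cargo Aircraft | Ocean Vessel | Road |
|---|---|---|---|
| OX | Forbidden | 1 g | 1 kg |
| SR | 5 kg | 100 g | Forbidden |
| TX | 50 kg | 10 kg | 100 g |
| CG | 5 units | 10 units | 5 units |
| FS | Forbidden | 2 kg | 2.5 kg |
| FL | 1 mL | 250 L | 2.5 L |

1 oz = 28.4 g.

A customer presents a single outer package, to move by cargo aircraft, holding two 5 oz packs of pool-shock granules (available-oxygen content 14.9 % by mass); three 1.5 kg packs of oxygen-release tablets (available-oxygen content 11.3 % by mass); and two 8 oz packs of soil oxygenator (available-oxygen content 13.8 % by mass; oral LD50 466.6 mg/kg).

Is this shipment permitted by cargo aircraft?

No

Available-oxygen content 14.9 % by mass meets the Category OX criterion (Oxidizer), so the pool-shock granules are Category OX.
The oxygen-release tablets have available-oxygen content 11.3 % by mass, which is > 8.5 % by mass, so they are Category OX (Oxidizer).
Soil oxygenator: available-oxygen content 13.8 % by mass > 8.5 % by mass → Category OX (Oxidizer).
Total Category OX: (two 5 oz packs = 284 g) + (three 1.5 kg packs = 4.5 kg) + (two 8 oz packs = 454.4 g) = 5238.4 g.
By cargo aircraft, Category OX is Forbidden regardless of quantity.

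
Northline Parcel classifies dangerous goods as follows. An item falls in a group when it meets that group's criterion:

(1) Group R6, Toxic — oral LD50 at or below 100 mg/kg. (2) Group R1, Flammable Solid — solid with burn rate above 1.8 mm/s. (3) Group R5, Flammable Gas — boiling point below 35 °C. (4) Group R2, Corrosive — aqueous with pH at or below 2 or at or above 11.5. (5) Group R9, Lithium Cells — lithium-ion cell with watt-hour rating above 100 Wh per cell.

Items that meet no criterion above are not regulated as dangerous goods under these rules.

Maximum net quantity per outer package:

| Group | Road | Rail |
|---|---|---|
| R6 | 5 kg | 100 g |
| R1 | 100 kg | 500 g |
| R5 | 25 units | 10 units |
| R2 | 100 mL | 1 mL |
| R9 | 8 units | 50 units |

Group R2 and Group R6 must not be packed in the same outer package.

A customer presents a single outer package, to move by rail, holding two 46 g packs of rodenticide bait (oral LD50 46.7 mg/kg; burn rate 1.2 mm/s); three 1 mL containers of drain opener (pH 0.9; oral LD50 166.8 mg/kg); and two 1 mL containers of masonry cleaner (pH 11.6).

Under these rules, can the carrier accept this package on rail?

With oral LD50 46.7 mg/kg (≤ 100 mg/kg), the rodenticide bait falls in Group R6.
pH 0.9 meets the Group R2 criterion (Corrosive), so the drain opener is Group R2.
Masonry cleaner: pH 11.6 ≥ 11.5 → Group R2 (Corrosive).
Total Group R2: (three 1 mL containers = 3 mL) + (two 1 mL containers = 2 mL) = 5 mL.
5 mL exceeds the rail limit of 1 mL for Group R2.
Group R6 quantity: two 46 g packs = 92 g.
92 g is within the rail limit of 100 g for Group R6.
Group R2 and Group R6 may not share an outer package.

No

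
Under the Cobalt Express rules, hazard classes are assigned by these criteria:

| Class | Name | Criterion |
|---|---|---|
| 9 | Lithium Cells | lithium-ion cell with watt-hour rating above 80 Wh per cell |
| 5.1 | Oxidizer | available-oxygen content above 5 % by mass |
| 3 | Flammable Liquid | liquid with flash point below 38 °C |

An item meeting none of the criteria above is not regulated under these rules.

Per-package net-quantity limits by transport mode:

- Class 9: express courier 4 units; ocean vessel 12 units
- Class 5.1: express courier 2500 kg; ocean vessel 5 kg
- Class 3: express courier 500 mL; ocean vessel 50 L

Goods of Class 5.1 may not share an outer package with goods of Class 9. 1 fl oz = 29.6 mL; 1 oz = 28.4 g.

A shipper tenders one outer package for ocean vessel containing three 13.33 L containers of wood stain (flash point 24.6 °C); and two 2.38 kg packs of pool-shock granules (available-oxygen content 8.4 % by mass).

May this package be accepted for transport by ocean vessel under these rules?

Flash point 24.6 °C meets the Class 3 criterion (Flammable Liquid), so the wood stain is Class 3.
Pool-shock granules: available-oxygen content 8.4 % by mass > 5 % by mass → Class 5.1 (Oxidizer).
Class 5.1 quantity: two 2.38 kg packs = 4.76 kg.
4.76 kg is within the ocean vessel limit of 5 kg for Class 5.1.
Class 3 quantity: three 13.33 L containers = 39.99 L.
39.99 L is within the ocean vessel limit of 50 L for Class 3.
The segregation rule (Class 5.1 with Class 9) does not apply to Class 5.1 with Class 3.
Every hazard class is within its ocean vessel limit and no segregation rule is violated.

Yes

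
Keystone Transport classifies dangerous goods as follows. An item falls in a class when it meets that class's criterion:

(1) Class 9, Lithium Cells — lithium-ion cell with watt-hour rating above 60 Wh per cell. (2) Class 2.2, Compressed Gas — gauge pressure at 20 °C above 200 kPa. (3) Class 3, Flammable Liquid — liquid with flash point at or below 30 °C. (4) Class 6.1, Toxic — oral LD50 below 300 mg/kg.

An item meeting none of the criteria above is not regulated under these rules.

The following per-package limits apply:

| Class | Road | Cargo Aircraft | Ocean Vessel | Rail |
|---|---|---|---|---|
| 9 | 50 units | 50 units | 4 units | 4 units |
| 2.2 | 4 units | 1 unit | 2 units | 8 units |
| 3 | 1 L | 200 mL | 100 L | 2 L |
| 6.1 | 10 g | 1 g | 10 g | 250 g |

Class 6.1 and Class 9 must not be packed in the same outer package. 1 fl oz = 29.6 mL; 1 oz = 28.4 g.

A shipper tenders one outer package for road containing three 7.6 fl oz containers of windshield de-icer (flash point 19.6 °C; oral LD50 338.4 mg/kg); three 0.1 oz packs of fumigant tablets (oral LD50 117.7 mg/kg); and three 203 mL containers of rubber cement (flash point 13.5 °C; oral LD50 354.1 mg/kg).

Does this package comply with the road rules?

With flash point 19.6 °C (≤ 30 °C), the windshield de-icer falls in Class 3.
Oral LD50 117.7 mg/kg meets the Class 6.1 criterion (Toxic), so the fumigant tablets are Class 6.1.
Flash point 13.5 °C meets the Class 3 criterion (Flammable Liquid), so the rubber cement is Class 3.
Class 3 net quantity: (three 7.6 fl oz containers = 674.88 mL) + (three 203 mL containers = 609 mL) = 1283.88 mL.
1283.88 mL exceeds the road limit of 1 L for Class 3.
Class 6.1 quantity: three 0.1 oz packs = 8.52 g.
8.52 g ≤ 10 g (road limit, Class 6.1) — within limit.
The segregation rule (Class 6.1 with Class 9) does not apply to Class 3 with Class 6.1.

No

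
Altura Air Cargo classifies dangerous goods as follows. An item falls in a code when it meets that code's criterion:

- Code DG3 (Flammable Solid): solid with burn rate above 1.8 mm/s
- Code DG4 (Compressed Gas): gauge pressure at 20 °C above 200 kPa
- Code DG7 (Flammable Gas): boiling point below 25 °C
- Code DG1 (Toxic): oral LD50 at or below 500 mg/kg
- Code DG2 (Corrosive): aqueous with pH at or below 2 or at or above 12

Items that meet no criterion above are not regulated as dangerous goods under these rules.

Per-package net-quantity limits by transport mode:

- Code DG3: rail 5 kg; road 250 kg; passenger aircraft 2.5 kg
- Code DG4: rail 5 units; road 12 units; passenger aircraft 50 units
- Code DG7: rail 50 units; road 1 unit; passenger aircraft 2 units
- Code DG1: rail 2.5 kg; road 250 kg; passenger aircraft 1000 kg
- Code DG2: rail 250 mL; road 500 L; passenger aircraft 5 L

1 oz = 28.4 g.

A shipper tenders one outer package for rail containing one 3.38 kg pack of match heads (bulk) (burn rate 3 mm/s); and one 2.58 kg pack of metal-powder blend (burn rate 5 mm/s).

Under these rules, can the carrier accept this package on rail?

No

The match heads (bulk) have burn rate 3 mm/s, which is > 1.8 mm/s, so they are Code DG3 (Flammable Solid).
Metal-powder blend: burn rate 5 mm/s > 1.8 mm/s → Code DG3 (Flammable Solid).
Total Code DG3: 3.38 kg + 2.58 kg = 5.96 kg.
5.96 kg > 5 kg (rail limit, Code DG3) — over the limit.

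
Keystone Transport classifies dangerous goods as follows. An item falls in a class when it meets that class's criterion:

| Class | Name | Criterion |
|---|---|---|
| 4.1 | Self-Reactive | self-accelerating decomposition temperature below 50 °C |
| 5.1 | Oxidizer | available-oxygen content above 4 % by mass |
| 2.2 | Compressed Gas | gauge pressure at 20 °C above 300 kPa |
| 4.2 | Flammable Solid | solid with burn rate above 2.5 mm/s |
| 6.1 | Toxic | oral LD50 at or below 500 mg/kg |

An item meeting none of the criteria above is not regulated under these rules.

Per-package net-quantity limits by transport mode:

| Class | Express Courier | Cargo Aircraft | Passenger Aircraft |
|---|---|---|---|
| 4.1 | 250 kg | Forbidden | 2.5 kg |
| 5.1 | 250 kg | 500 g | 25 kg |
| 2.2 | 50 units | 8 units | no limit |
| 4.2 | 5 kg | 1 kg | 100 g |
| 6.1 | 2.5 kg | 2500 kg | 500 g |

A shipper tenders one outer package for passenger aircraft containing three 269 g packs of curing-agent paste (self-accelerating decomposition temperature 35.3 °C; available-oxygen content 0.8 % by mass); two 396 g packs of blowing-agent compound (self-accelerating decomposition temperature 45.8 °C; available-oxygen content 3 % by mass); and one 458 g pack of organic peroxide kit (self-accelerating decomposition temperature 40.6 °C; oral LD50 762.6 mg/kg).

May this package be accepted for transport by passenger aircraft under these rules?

The curing-agent paste has self-accelerating decomposition temperature 35.3 °C, which is < 50 °C, so it is Class 4.1 (Self-Reactive).
With self-accelerating decomposition temperature 45.8 °C (< 50 °C), the blowing-agent compound falls in Class 4.1.
Organic peroxide kit: self-accelerating decomposition temperature 40.6 °C < 50 °C → Class 4.1 (Self-Reactive).
Class 4.1 net quantity: (three 269 g packs = 807 g) + (two 396 g packs = 792 g) + 458 g = 2.057 kg.
2.057 kg ≤ 2.5 kg (passenger aircraft limit, Class 4.1) — within limit.

Yes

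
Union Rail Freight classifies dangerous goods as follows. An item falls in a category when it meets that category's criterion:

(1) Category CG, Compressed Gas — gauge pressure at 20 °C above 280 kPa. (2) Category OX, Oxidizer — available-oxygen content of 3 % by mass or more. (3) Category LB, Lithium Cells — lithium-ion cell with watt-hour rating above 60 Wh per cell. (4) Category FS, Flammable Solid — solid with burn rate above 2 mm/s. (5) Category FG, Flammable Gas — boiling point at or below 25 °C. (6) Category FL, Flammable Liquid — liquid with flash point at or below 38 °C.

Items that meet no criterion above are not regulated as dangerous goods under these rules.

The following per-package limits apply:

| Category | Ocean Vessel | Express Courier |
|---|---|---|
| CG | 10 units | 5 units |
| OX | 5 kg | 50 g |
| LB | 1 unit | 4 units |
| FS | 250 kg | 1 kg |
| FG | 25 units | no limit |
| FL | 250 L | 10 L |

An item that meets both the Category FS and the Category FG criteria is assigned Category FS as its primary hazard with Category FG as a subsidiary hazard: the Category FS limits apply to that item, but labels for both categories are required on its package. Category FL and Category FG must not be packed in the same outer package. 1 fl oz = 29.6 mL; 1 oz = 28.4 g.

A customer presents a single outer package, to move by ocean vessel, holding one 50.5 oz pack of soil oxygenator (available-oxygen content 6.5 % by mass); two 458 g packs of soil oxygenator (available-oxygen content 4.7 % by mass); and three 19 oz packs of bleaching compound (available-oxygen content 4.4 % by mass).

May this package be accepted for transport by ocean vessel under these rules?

The soil oxygenator has available-oxygen content 6.5 % by mass, which is ≥ 3 % by mass, so it is Category OX (Oxidizer).
Soil oxygenator: available-oxygen content 4.7 % by mass ≥ 3 % by mass → Category OX (Oxidizer).
The bleaching compound has available-oxygen content 4.4 % by mass, which is ≥ 3 % by mass, so it is Category OX (Oxidizer).
Total Category OX: (one 50.5 oz pack = 1434.2 g) + (two 458 g packs = 916 g) + (three 19 oz packs = 1618.8 g) = 3.969 kg.
3.969 kg is within the ocean vessel limit of 5 kg for Category OX.

Yes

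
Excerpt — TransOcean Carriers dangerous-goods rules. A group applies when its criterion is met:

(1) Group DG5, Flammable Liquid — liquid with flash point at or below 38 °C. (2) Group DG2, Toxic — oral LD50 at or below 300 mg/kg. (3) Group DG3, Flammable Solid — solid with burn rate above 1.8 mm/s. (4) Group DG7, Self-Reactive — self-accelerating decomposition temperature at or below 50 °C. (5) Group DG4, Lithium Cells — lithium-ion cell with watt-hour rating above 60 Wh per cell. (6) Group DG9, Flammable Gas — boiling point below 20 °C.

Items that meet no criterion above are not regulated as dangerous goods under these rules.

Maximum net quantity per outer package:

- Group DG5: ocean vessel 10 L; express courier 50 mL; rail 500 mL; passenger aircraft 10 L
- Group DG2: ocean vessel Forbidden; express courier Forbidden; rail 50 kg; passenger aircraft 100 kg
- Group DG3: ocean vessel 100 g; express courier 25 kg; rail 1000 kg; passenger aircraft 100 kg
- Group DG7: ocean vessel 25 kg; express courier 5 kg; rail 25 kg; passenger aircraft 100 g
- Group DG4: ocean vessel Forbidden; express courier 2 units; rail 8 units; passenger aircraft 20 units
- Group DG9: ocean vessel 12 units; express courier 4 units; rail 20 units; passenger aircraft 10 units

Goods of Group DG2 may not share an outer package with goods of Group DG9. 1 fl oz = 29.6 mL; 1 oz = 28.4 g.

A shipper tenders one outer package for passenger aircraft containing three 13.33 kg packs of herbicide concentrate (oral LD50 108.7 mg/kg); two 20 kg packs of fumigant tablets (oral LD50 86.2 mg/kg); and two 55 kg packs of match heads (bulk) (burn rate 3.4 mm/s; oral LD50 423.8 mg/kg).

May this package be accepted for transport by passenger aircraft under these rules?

No

With oral LD50 108.7 mg/kg (≤ 300 mg/kg), the herbicide concentrate falls in Group DG2.
Fumigant tablets: oral LD50 86.2 mg/kg ≤ 300 mg/kg → Group DG2 (Toxic).
With burn rate 3.4 mm/s (> 1.8 mm/s), the match heads (bulk) fall in Group DG3.
Group DG2 net quantity: (three 13.33 kg packs = 39.99 kg) + (two 20 kg packs = 40 kg) = 79.99 kg.
79.99 kg is within the passenger aircraft limit of 100 kg for Group DG2.
Group DG3 quantity: two 55 kg packs = 110 kg.
110 kg > 100 kg (passenger aircraft limit, Group DG3) — over the limit.
The segregation rule (Group DG2 with Group DG9) does not apply to Group DG2 with Group DG3.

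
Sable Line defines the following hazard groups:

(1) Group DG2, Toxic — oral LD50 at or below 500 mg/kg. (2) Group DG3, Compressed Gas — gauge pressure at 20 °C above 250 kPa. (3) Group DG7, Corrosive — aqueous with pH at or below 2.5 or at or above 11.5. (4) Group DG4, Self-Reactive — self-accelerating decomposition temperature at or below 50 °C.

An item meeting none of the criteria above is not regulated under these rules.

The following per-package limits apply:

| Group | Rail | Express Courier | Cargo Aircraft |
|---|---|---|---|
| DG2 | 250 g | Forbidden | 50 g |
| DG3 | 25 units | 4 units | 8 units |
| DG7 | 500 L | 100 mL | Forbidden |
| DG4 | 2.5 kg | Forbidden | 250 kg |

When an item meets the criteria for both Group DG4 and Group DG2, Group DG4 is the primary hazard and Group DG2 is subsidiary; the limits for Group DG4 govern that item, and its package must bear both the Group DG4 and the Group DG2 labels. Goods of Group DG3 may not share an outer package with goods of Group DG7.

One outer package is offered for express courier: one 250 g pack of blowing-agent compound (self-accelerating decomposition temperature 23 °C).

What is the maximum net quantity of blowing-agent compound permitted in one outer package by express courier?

The blowing-agent compound has self-accelerating decomposition temperature 23 °C, which is ≤ 50 °C, so it is Group DG4 (Self-Reactive).
The express courier limit for Group DG4 is Forbidden.

Forbidden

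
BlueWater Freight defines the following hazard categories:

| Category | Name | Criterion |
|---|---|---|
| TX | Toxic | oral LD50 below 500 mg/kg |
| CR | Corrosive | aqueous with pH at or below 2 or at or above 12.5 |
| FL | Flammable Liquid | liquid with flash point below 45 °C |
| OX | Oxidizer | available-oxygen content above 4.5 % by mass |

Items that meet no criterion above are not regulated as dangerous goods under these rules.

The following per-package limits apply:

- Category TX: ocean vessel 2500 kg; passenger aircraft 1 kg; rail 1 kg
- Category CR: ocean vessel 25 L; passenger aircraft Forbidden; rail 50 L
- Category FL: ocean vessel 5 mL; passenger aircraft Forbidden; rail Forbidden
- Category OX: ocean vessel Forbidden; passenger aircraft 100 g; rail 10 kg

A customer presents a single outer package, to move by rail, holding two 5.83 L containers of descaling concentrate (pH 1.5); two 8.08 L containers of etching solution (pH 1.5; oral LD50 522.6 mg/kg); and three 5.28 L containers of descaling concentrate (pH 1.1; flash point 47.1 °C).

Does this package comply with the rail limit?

pH 1.5 meets the Category CR criterion (Corrosive), so the descaling concentrate is Category CR.
Etching solution: pH 1.5 ≤ 2 → Category CR (Corrosive).
With pH 1.1 (≤ 2), the descaling concentrate falls in Category CR.
Category CR net quantity: (two 5.83 L containers = 11.66 L) + (two 8.08 L containers = 16.16 L) + (three 5.28 L containers = 15.84 L) = 43.66 L.
43.66 L ≤ 50 L (rail limit, Category CR) — within limit.

Yes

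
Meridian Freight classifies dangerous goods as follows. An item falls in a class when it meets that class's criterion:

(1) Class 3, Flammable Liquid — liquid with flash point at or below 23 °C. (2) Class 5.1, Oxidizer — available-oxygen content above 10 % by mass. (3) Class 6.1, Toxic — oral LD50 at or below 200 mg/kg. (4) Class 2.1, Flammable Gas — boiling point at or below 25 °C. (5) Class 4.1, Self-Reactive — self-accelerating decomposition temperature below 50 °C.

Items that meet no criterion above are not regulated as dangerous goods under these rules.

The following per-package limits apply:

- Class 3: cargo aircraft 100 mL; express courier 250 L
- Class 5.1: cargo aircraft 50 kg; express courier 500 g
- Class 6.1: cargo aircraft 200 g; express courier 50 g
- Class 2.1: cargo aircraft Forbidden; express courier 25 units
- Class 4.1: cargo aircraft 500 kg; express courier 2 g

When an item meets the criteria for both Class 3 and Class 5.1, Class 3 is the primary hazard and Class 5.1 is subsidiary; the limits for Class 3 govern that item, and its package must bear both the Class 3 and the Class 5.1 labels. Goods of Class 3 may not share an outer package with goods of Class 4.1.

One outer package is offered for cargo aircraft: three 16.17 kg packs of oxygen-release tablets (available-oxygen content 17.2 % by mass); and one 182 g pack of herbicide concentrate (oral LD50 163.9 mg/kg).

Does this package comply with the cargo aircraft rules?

The oxygen-release tablets have available-oxygen content 17.2 % by mass, which is > 10 % by mass, so they are Class 5.1 (Oxidizer).
Oral LD50 163.9 mg/kg meets the Class 6.1 criterion (Toxic), so the herbicide concentrate is Class 6.1.
Class 5.1 quantity: three 16.17 kg packs = 48.51 kg.
48.51 kg is within the cargo aircraft limit of 50 kg for Class 5.1.
Class 6.1 quantity: 182 g.
182 g ≤ 200 g (cargo aircraft limit, Class 6.1) — within limit.
The segregation rule (Class 3 with Class 4.1) does not apply to Class 5.1 with Class 6.1.
Every hazard class is within its cargo aircraft limit and no segregation rule is violated.

Yes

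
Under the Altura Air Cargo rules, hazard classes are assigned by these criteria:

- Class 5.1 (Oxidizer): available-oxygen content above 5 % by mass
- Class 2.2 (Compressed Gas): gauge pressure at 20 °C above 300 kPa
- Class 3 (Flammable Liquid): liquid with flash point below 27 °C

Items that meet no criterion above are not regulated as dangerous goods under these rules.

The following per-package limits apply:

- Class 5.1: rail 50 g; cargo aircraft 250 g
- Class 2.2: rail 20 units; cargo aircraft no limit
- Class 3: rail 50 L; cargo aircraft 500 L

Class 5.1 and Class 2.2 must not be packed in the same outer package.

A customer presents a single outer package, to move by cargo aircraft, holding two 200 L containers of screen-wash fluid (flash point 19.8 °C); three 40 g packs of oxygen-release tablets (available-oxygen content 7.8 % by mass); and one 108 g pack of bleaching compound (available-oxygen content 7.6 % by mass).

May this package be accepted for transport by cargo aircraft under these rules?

Yes

With flash point 19.8 °C (< 27 °C), the screen-wash fluid falls in Class 3.
The oxygen-release tablets have available-oxygen content 7.8 % by mass, which is > 5 % by mass, so they are Class 5.1 (Oxidizer).
Bleaching compound: available-oxygen content 7.6 % by mass > 5 % by mass → Class 5.1 (Oxidizer).
Total Class 5.1: (three 40 g packs = 120 g) + 108 g = 228 g.
That is within the Class 5.1 cargo aircraft limit of 250 g.
Class 3 quantity: two 200 L containers = 400 L.
400 L ≤ 500 L (cargo aircraft limit, Class 3) — within limit.
The segregation rule (Class 5.1 with Class 2.2) does not apply to Class 5.1 with Class 3.
Every hazard class is within its cargo aircraft limit and no segregation rule is violated.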